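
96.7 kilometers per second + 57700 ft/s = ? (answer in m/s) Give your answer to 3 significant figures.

96.7 km/s = 96700.0 m/s and 57700 ft/s = 17587.0 m/s.
96700.0 + 17587.0 ≈ 114000 m/s.

114000 meters per second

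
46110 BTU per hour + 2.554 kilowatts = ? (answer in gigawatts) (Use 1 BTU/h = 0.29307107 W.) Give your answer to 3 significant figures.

1.61e-5 gigawatts

46110 BTU/h = 1.35135e-5 GW and 2.554 kW = 2.55400e-6 GW.
1.35135e-5 + 2.55400e-6 ≈ 1.61e-5 GW.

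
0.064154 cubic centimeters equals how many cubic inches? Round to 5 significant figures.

1 cubic centimeter = 0.0610237 in³.
0.064154 × 0.0610237 ≈ 0.0039149 in³.

0.0039149 cubic inches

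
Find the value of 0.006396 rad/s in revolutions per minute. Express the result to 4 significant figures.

1 radian per second = 9.54930 revolutions per minute.
Then 0.006396 × 9.54930 ≈ 0.06108 rpm.

0.06108 revolutions per minute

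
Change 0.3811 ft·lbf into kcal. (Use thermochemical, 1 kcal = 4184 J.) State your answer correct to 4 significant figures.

0.0001235 kcal

1 ft·lbf = 0.000324048 kcal.
Then 0.3811 × 0.000324048 ≈ 0.0001235 kcal.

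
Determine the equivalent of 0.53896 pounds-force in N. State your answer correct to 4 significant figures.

1 pound-force = 4.44822 N.
So 0.53896 × 4.44822 ≈ 2.397 N.

2.397 N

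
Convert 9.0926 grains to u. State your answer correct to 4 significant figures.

1 grain = 3.90228e+22 u.
Then 9.0926 × 3.90228e+22 ≈ 3.548e+23 u.

3.548e+23 u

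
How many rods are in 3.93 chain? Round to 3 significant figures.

15.7 rods

1 chain = 4.00000 rods.
3.93 × 4.00000 ≈ 15.7 rod.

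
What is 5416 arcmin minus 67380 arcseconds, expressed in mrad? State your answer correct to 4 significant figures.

1249 milliradians

5416 arcmin = 1575.45 mrad and 67380 arcsec = 326.667 mrad.
1575.45 − 326.667 ≈ 1249 mrad.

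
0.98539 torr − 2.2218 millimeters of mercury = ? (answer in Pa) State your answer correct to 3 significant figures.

-165 Pa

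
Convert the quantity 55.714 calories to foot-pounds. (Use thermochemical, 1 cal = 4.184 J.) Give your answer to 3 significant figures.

172 ft·lbf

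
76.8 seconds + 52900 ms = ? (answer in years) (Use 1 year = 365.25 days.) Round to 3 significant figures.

76.8 s = 2.43365e-6 yr and 52900 ms = 1.67630e-6 yr.
2.43365e-6 + 1.67630e-6 ≈ 4.11e-6 yr.

4.11e-6 years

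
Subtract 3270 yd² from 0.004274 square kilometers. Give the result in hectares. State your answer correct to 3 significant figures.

0.154 hectares

0.004274 km² = 0.427400 ha and 3270 yd² = 0.273414 ha.
0.427400 − 0.273414 ≈ 0.154 ha.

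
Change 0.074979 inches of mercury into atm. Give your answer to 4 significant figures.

1 inHg = 0.0334211 atm.
Then 0.074979 × 0.0334211 ≈ 0.002506 atm.

0.002506 atmospheres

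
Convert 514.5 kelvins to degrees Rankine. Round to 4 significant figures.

926.1 degrees Rankine

°R = K × 9/5.
Applying the formula gives 926.1 °R.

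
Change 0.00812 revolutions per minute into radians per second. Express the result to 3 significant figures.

0.000850 rad/s

1 revolution per minute = 0.104720 rad/s.
Then 0.00812 × 0.104720 ≈ 0.000850 rad/s.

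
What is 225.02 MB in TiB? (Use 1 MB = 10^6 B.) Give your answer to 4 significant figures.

0.0002047 TiB

1 megabyte = 9.09495e-7 TiB.
225.02 × 9.09495e-7 ≈ 0.0002047 TiB.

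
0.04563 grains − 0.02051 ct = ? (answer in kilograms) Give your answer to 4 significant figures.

-1.145 × 10^-6 kilograms

0.04563 gr = 2.95677 × 10^-6 kg and 0.02051 ct = 4.10200 × 10^-6 kg.
2.95677 × 10^-6 − 4.10200 × 10^-6 ≈ -1.145 × 10^-6 kg.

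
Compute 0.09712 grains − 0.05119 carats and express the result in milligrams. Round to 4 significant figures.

-3.945 milligrams

0.09712 gr = 6.29327 mg and 0.05119 ct = 10.2380 mg.
6.29327 − 10.2380 ≈ -3.945 mg.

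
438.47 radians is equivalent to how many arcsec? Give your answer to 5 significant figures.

9.0441e+7 arcseconds

1 rad = 206265 arcsec.
Thus 438.47 × 206265 ≈ 9.0441e+7 arcsec.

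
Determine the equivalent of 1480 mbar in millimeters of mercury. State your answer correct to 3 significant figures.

1110 mmHg

1 mbar = 0.750062 millimeters of mercury.
Then 1480 × 0.750062 ≈ 1110 mmHg.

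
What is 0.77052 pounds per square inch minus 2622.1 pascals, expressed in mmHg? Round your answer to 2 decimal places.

20.18 mmHg

0.77052 psi = 39.8474 mmHg and 2622.1 Pa = 19.6674 mmHg.
39.8474 − 19.6674 ≈ 20.18 mmHg.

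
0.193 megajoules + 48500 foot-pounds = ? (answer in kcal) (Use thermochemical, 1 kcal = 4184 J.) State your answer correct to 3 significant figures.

0.193 MJ = 46.1281 kcal and 48500 ft·lbf = 15.7163 kcal.
46.1281 + 15.7163 ≈ 61.8 kcal.

61.8 kilocalories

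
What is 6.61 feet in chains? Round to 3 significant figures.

0.100 chains

1 ft = 0.0151515 chain.
Then 6.61 × 0.0151515 ≈ 0.100 chain.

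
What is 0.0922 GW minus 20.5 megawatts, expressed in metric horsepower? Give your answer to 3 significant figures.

0.0922 GW = 125357 PS and 20.5 MW = 27872.2 PS.
125357 − 27872.2 ≈ 97500 PS.

97500 metric horsepower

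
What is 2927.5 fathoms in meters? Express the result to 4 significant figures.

5354 meters

1 fathom = 1.82880 m.
2927.5 × 1.82880 ≈ 5354 m.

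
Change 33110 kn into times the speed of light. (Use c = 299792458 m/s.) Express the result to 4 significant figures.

1 knot = 1.71600e-9 c.
Then 33110 × 1.71600e-9 ≈ 5.682e-5 c.

5.682e-5 c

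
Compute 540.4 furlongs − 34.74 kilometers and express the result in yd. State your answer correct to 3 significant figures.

540.4 furlong = 118888 yd and 34.74 km = 37992.1 yd.
118888 − 37992.1 ≈ 80900 yd.

80900 yd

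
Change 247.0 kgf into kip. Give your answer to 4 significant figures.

1 kilogram-force = 0.00220462 kips.
247.0 × 0.00220462 ≈ 0.5445 kip.

0.5445 kips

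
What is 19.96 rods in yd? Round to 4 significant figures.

1 rod = 5.50000 yd.
Thus 19.96 × 5.50000 ≈ 109.8 yd.

109.8 yd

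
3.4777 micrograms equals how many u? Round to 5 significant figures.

2.0943 × 10^18 atomic mass units

1 μg = 6.02214 × 10^17 atomic mass units.
So 3.4777 × 6.02214 × 10^17 ≈ 2.0943 × 10^18 u.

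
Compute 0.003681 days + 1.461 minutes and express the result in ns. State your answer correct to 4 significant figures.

0.003681 d = 3.18038 × 10^11 ns and 1.461 min = 8.76600 × 10^10 ns.
3.18038 × 10^11 + 8.76600 × 10^10 ≈ 4.057 × 10^11 ns.

4.057 × 10^11 ns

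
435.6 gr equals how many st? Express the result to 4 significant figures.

0.004445 st

1 grain = 1.02041e-5 stone.
So 435.6 × 1.02041e-5 ≈ 0.004445 st.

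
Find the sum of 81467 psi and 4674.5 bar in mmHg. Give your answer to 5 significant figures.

7.7192 × 10^6 mmHg

81467 psi = 4.21306 × 10^6 mmHg and 4674.5 bar = 3.50616 × 10^6 mmHg.
4.21306 × 10^6 + 3.50616 × 10^6 ≈ 7.7192 × 10^6 mmHg.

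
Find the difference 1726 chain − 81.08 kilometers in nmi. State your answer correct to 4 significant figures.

-25.03 nmi

1726 chain = 18.7482 nmi and 81.08 km = 43.7797 nmi.
18.7482 − 43.7797 ≈ -25.03 nmi.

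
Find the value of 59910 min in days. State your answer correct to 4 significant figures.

1 minute = 0.000694444 d.
Thus 59910 × 0.000694444 ≈ 41.60 d.

41.60 days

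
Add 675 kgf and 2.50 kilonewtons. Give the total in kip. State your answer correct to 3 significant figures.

675 kgf = 1.48812 kip and 2.50 kN = 0.562022 kip.
1.48812 + 0.562022 ≈ 2.05 kip.

2.05 kips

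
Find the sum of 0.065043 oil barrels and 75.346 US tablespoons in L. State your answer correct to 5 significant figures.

11.455 liters

0.065043 bbl = 10.3410 L and 75.346 US tbsp = 1.11412 L.
10.3410 + 1.11412 ≈ 11.455 L.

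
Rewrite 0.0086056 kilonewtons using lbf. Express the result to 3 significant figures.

1.93 lbf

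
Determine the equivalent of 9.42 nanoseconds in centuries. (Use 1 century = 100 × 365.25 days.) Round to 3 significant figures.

2.99e-18 centuries

1 ns = 3.16881e-19 centuries.
Then 9.42 × 3.16881e-19 ≈ 2.99e-18 century.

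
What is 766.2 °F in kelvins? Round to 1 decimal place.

681.0 K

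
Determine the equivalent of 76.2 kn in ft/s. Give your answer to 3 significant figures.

129 ft/s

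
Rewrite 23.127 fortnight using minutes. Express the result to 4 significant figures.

466200 min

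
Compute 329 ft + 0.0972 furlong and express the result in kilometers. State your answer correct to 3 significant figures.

329 ft = 0.100279 km and 0.0972 furlong = 0.0195535 km.
0.100279 + 0.0195535 ≈ 0.120 km.

0.120 kilometers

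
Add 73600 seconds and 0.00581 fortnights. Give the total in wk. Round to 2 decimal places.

0.13 weeks

73600 s = 0.121693 wk and 0.00581 fortnight = 0.0116200 wk.
0.121693 + 0.0116200 ≈ 0.13 wk.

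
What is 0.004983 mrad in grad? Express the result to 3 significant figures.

1 mrad = 0.0636620 gradians.
So 0.004983 × 0.0636620 ≈ 0.000317 grad.

0.000317 gradians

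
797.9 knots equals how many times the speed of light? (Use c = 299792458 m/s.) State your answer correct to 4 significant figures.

1.369 × 10^-6 c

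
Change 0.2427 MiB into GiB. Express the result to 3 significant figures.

0.000237 GiB

1 MiB = 0.0009765625 GiB.
0.2427 × 0.0009765625 ≈ 0.000237 GiB.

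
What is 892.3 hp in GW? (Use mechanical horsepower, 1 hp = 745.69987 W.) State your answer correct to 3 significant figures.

0.000665 GW

1 horsepower = 7.45700e-7 GW.
Then 892.3 × 7.45700e-7 ≈ 0.000665 GW.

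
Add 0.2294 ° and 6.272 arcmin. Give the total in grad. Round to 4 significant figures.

0.3710 grad

0.2294 ° = 0.254889 grad and 6.272 arcmin = 0.116148 grad.
0.254889 + 0.116148 ≈ 0.3710 grad.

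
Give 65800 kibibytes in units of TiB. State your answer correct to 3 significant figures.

6.13e-5 TiB

1 KiB = 9.31323e-10 tebibytes.
Thus 65800 × 9.31323e-10 ≈ 6.13e-5 TiB.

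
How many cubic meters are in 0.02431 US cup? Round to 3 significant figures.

5.75 × 10^-6 m³

1 US cup = 0.000236588 cubic meters.
So 0.02431 × 0.000236588 ≈ 5.75 × 10^-6 m³.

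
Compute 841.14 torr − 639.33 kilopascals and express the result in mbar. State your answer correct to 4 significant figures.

841.14 torr = 1121.43 mbar and 639.33 kPa = 6393.30 mbar.
1121.43 − 6393.30 ≈ -5272 mbar.

-5272 millibar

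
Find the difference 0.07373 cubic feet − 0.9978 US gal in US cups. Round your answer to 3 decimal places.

-7.140 US cups

0.07373 ft³ = 8.82462 US cup and 0.9978 US gal = 15.9648 US cup.
8.82462 − 15.9648 ≈ -7.140 US cup.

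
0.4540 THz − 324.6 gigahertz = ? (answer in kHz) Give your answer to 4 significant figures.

0.4540 THz = 4.54000 × 10^8 kHz and 324.6 GHz = 3.24600 × 10^8 kHz.
4.54000 × 10^8 − 3.24600 × 10^8 ≈ 1.294 × 10^8 kHz.

1.294 × 10^8 kHz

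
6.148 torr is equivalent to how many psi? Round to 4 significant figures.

0.1189 pounds per square inch

1 torr = 0.0193368 psi.
6.148 × 0.0193368 ≈ 0.1189 psi.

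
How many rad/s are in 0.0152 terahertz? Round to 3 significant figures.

1 terahertz = 6.28319 × 10^12 radians per second.
0.0152 × 6.28319 × 10^12 ≈ 9.55 × 10^10 rad/s.

9.55 × 10^10 radians per second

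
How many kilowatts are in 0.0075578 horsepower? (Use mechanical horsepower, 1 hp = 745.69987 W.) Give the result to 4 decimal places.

0.0056 kW

1 hp = 0.745700 kW.
Then 0.0075578 × 0.745700 ≈ 0.0056 kW.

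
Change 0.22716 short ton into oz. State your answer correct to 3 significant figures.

7270 oz

1 short ton = 32000.0 oz.
Thus 0.22716 × 32000.0 ≈ 7270 oz.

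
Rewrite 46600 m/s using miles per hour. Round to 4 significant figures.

104200 mph

1 meter per second = 2.23694 mph.
So 46600 × 2.23694 ≈ 104200 mph.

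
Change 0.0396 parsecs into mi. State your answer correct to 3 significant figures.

1 pc = 1.91735e+13 mi.
Thus 0.0396 × 1.91735e+13 ≈ 7.59e+11 mi.

7.59e+11 miles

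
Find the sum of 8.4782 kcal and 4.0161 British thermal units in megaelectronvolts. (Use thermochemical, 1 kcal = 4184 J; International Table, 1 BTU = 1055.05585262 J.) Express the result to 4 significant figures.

2.479e+17 MeV

8.4782 kcal = 2.21404e+17 MeV and 4.0161 BTU = 2.64466e+16 MeV.
2.21404e+17 + 2.64466e+16 ≈ 2.479e+17 MeV.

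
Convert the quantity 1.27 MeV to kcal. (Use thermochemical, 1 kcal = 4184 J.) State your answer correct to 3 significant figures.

4.86e-17 kcal

1 megaelectronvolt = 3.82929e-17 kcal.
So 1.27 × 3.82929e-17 ≈ 4.86e-17 kcal.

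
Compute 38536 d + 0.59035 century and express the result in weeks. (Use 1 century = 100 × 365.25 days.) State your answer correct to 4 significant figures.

38536 d = 5505.143 wk and 0.59035 century = 3080.362 wk.
5505.143 + 3080.362 ≈ 8586 wk.

8586 weeks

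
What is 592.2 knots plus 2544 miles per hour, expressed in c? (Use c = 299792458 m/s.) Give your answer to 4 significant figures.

4.810 × 10^-6 c

592.2 kn = 1.01622 × 10^-6 c and 2544 mph = 3.79352 × 10^-6 c.
1.01622 × 10^-6 + 3.79352 × 10^-6 ≈ 4.810 × 10^-6 c.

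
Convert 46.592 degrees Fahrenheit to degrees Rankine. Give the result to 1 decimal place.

°R = °F + 459.67.
Applying the formula gives 506.3 °R.

506.3 °R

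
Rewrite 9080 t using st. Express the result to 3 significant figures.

1.43e+6 st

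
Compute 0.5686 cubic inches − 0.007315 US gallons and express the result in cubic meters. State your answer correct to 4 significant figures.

-1.837 × 10^-5 cubic meters

0.5686 in³ = 9.31768 × 10^-6 m³ and 0.007315 US gal = 2.76903 × 10^-5 m³.
9.31768 × 10^-6 − 2.76903 × 10^-5 ≈ -1.837 × 10^-5 m³.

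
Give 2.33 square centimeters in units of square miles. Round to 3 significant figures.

9.00e-11 mi²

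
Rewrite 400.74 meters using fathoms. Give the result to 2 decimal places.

1 meter = 0.546807 fathoms.
400.74 × 0.546807 ≈ 219.13 fathom.

219.13 fathom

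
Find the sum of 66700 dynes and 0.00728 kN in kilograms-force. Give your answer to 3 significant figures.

66700 dyn = 0.0680151 kgf and 0.00728 kN = 0.742353 kgf.
0.0680151 + 0.742353 ≈ 0.810 kgf.

0.810 kgf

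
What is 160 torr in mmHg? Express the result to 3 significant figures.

160 mmHg

1 torr = 1.00000 mmHg.
160 × 1.00000 ≈ 160 mmHg.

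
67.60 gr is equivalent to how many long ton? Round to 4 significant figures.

4.311 × 10^-6 long ton

1 gr = 6.37755 × 10^-8 long tons.
67.60 × 6.37755 × 10^-8 ≈ 4.311 × 10^-6 long ton.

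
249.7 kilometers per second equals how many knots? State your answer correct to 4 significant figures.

1 km/s = 1943.84 kn.
Thus 249.7 × 1943.84 ≈ 485400 kn.

485400 knots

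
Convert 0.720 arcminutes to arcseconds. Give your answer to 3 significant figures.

43.2 arcseconds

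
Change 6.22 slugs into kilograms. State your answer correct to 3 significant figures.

90.8 kilograms

1 slug = 14.5939 kg.
Thus 6.22 × 14.5939 ≈ 90.8 kg.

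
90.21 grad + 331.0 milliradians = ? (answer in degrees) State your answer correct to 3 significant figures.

90.21 grad = 81.1890 ° and 331.0 mrad = 18.9649 °.
81.1890 + 18.9649 ≈ 100 °.

100 °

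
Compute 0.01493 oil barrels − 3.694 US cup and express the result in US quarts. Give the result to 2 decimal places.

0.01493 bbl = 2.50824 US qt and 3.694 US cup = 0.923500 US qt.
2.50824 − 0.923500 ≈ 1.58 US qt.

1.58 US qt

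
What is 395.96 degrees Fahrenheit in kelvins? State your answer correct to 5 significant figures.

K = (°F + 459.67) × 5/9.
Applying the formula gives 475.35 K.

475.35 kelvins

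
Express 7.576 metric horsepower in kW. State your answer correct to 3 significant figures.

5.57 kilowatts

1 metric horsepower = 0.735499 kilowatts.
7.576 × 0.735499 ≈ 5.57 kW.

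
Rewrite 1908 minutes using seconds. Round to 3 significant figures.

1 minute = 60.0000 seconds.
1908 × 60.0000 ≈ 114000 s.

114000 seconds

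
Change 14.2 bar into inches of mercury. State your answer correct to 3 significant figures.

419 inHg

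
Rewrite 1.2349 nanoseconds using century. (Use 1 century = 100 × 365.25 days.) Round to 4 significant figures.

3.913e-19 century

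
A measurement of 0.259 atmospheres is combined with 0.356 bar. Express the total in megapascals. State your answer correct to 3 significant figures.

0.259 atm = 0.0262432 MPa and 0.356 bar = 0.0356000 MPa.
0.0262432 + 0.0356000 ≈ 0.0618 MPa.

0.0618 MPa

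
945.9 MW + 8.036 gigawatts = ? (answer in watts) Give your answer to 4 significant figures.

945.9 MW = 9.45900e+8 W and 8.036 GW = 8.03600e+9 W.
9.45900e+8 + 8.03600e+9 ≈ 8.982e+9 W.

8.982e+9 W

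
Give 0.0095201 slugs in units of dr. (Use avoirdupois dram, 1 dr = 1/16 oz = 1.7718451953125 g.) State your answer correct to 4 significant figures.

78.41 drams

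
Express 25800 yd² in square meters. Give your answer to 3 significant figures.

21600 m²

1 yd² = 0.836127 square meters.
25800 × 0.836127 ≈ 21600 m².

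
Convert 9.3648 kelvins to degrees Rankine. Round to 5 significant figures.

°R = K × 9/5.
Applying the formula gives 16.857 °R.

16.857 °R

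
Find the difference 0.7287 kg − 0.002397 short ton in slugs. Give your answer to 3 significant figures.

-0.0991 slugs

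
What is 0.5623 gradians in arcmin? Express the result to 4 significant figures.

30.36 arcmin

1 gradian = 54.0000 arcmin.
Thus 0.5623 × 54.0000 ≈ 30.36 arcmin.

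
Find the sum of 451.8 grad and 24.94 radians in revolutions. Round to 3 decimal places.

5.099 rev

451.8 grad = 1.12950 rev and 24.94 rad = 3.96932 rev.
1.12950 + 3.96932 ≈ 5.099 rev.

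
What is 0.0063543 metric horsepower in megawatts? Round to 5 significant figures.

1 PS = 0.000735499 MW.
Thus 0.0063543 × 0.000735499 ≈ 4.6736 × 10^-6 MW.

4.6736 × 10^-6 MW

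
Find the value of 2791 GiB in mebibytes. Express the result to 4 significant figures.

1 gibibyte = 1024.00 MiB.
Then 2791 × 1024.00 ≈ 2.858e+6 MiB.

2.858e+6 MiB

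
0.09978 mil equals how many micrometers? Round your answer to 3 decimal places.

1 mil = 25.4000 micrometers.
Thus 0.09978 × 25.4000 ≈ 2.534 μm.

2.534 micrometers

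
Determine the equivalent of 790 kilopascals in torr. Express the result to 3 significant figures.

1 kilopascal = 7.50062 torr.
Thus 790 × 7.50062 ≈ 5930 torr.

5930 torr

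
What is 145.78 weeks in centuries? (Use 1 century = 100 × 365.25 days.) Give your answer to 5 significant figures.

0.027939 century

1 week = 0.000191650 centuries.
Thus 145.78 × 0.000191650 ≈ 0.027939 century.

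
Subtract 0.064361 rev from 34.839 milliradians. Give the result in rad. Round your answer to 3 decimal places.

-0.370 radians

34.839 mrad = 0.0348390 rad and 0.064361 rev = 0.404392 rad.
0.0348390 − 0.404392 ≈ -0.370 rad.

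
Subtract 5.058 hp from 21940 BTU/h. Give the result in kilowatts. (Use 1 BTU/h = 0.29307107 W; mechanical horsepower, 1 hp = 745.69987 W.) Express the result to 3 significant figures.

21940 BTU/h = 6.42998 kW and 5.058 hp = 3.77175 kW.
6.42998 − 3.77175 ≈ 2.66 kW.

2.66 kW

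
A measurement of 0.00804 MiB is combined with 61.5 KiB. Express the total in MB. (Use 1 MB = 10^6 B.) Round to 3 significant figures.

0.0714 megabytes

0.00804 MiB = 0.00843055 MB and 61.5 KiB = 0.0629760 MB.
0.00843055 + 0.0629760 ≈ 0.0714 MB.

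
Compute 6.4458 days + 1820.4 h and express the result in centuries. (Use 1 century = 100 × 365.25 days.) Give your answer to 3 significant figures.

6.4458 d = 0.000176476 century and 1820.4 h = 0.00207666 century.
0.000176476 + 0.00207666 ≈ 0.00225 century.

0.00225 century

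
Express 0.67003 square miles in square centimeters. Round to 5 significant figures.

1.7354e+10 square centimeters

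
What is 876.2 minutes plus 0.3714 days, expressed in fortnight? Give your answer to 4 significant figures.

876.2 min = 0.0434623 fortnight and 0.3714 d = 0.0265286 fortnight.
0.0434623 + 0.0265286 ≈ 0.06999 fortnight.

0.06999 fortnights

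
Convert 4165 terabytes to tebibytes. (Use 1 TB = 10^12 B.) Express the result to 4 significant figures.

1 terabyte = 0.909495 tebibytes.
Thus 4165 × 0.909495 ≈ 3788 TiB.

3788 tebibytes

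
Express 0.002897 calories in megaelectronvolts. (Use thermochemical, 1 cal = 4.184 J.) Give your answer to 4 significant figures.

1 calorie = 2.61145e+13 MeV.
0.002897 × 2.61145e+13 ≈ 7.565e+10 MeV.

7.565e+10 megaelectronvolts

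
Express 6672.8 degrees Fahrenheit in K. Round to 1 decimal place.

3962.5 K

K = (°F + 459.67) × 5/9.
Applying the formula gives 3962.5 K.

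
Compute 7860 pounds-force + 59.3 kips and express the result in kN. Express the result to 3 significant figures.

299 kilonewtons

7860 lbf = 34.9630 kN and 59.3 kip = 263.780 kN.
34.9630 + 263.780 ≈ 299 kN.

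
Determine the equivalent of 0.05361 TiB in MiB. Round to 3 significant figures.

56200 mebibytes

1 TiB = 1.04858e+6 mebibytes.
Thus 0.05361 × 1.04858e+6 ≈ 56200 MiB.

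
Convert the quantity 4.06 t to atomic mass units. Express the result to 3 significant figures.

2.44e+30 atomic mass units

1 metric ton = 6.02214e+29 u.
4.06 × 6.02214e+29 ≈ 2.44e+30 u.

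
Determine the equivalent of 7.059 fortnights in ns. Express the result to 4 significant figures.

1 fortnight = 1.20960 × 10^15 nanoseconds.
So 7.059 × 1.20960 × 10^15 ≈ 8.539 × 10^15 ns.

8.539 × 10^15 nanoseconds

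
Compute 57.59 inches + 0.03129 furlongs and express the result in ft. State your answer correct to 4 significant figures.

25.45 ft

57.59 in = 4.79917 ft and 0.03129 furlong = 20.6514 ft.
4.79917 + 20.6514 ≈ 25.45 ft.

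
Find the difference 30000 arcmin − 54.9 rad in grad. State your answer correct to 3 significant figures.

-2940 grad

30000 arcmin = 555.556 grad and 54.9 rad = 3495.04 grad.
555.556 − 3495.04 ≈ -2940 grad.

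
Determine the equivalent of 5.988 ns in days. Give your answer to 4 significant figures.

6.931 × 10^-14 d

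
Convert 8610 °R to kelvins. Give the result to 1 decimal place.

4783.3 kelvins

°R = K × 9/5.
Applying the formula gives 4783.3 K.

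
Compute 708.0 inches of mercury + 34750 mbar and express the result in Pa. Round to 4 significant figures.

5.873 × 10^6 pascals

708.0 inHg = 2.39756 × 10^6 Pa and 34750 mbar = 3.47500 × 10^6 Pa.
2.39756 × 10^6 + 3.47500 × 10^6 ≈ 5.873 × 10^6 Pa.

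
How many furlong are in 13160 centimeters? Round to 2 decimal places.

1 cm = 4.97097e-5 furlongs.
So 13160 × 4.97097e-5 ≈ 0.65 furlong.

0.65 furlongs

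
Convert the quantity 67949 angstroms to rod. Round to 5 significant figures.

1.3511 × 10^-6 rod

1 Å = 1.98839 × 10^-11 rod.
So 67949 × 1.98839 × 10^-11 ≈ 1.3511 × 10^-6 rod.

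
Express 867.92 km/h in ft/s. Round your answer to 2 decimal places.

790.97 feet per second

1 km/h = 0.911344 ft/s.
So 867.92 × 0.911344 ≈ 790.97 ft/s.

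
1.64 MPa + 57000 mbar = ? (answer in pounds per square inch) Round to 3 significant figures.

1.64 MPa = 237.862 psi and 57000 mbar = 826.715 psi.
237.862 + 826.715 ≈ 1060 psi.

1060 pounds per square inch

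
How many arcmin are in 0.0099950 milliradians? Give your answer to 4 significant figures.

0.03436 arcminutes

1 milliradian = 3.43775 arcmin.
0.0099950 × 3.43775 ≈ 0.03436 arcmin.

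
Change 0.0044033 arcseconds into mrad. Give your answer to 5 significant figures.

2.1348e-5 mrad

1 arcsecond = 0.00484814 mrad.
0.0044033 × 0.00484814 ≈ 2.1348e-5 mrad.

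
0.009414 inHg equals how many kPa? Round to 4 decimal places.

0.0319 kPa

1 inch of mercury = 3.38639 kilopascals.
0.009414 × 3.38639 ≈ 0.0319 kPa.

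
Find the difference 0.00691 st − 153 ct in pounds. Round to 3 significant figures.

0.00691 st = 0.0967400 lb and 153 ct = 0.0674615 lb.
0.0967400 − 0.0674615 ≈ 0.0293 lb.

0.0293 lb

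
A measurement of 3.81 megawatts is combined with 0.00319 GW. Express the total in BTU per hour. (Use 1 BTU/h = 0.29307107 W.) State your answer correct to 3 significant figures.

2.39e+7 BTU/h

3.81 MW = 1.30003e+7 BTU/h and 0.00319 GW = 1.08847e+7 BTU/h.
1.30003e+7 + 1.08847e+7 ≈ 2.39e+7 BTU/h.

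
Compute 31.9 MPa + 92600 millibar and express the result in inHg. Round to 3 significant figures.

12200 inHg

31.9 MPa = 9420.06 inHg and 92600 mbar = 2734.48 inHg.
9420.06 + 2734.48 ≈ 12200 inHg.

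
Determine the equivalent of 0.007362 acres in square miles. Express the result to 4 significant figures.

1 acre = 0.00156250 mi².
So 0.007362 × 0.00156250 ≈ 1.150 × 10^-5 mi².

1.150 × 10^-5 mi²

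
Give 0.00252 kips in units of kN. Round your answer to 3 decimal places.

0.011 kN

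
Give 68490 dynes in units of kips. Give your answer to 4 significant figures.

0.0001540 kips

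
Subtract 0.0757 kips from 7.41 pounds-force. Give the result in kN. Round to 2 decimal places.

7.41 lbf = 0.0329613 kN and 0.0757 kip = 0.336730 kN.
0.0329613 − 0.336730 ≈ -0.30 kN.

-0.30 kN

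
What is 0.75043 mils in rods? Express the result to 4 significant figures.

3.790e-6 rod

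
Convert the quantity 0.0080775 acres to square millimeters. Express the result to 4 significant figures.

1 acre = 4.04686e+9 square millimeters.
Thus 0.0080775 × 4.04686e+9 ≈ 3.269e+7 mm².

3.269e+7 mm²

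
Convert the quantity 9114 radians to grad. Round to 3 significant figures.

580000 grad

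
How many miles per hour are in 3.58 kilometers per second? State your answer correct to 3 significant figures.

8010 mph

1 kilometer per second = 2236.94 mph.
3.58 × 2236.94 ≈ 8010 mph.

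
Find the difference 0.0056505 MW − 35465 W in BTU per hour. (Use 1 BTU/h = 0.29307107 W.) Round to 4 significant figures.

-101700 BTU per hour

0.0056505 MW = 19280.3 BTU/h and 35465 W = 121012 BTU/h.
19280.3 − 121012 ≈ -101700 BTU/h.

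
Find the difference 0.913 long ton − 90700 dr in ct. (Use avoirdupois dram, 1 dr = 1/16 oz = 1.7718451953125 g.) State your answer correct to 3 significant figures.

0.913 long ton = 4.63825e+6 ct and 90700 dr = 803532 ct.
4.63825e+6 − 803532 ≈ 3.83e+6 ct.

3.83e+6 ct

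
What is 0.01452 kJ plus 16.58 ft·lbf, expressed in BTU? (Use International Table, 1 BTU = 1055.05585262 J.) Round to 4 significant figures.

0.03507 BTU

0.01452 kJ = 0.0137623 BTU and 16.58 ft·lbf = 0.0213064 BTU.
0.0137623 + 0.0213064 ≈ 0.03507 BTU.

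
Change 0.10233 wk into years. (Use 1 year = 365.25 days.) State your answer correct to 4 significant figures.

0.001961 yr

1 week = 0.0191650 years.
So 0.10233 × 0.0191650 ≈ 0.001961 yr.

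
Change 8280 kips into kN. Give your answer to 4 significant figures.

1 kip = 4.44822 kN.
Thus 8280 × 4.44822 ≈ 36830 kN.

36830 kN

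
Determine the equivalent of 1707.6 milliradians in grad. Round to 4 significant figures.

1 milliradian = 0.0636620 grad.
1707.6 × 0.0636620 ≈ 108.7 grad.

108.7 grad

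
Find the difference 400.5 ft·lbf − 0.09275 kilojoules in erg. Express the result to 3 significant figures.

400.5 ft·lbf = 5.43005 × 10^9 erg and 0.09275 kJ = 9.27500 × 10^8 erg.
5.43005 × 10^9 − 9.27500 × 10^8 ≈ 4.50 × 10^9 erg.

4.50 × 10^9 ergs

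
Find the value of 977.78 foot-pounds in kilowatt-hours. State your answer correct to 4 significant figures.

1 foot-pound = 3.76616 × 10^-7 kilowatt-hours.
Then 977.78 × 3.76616 × 10^-7 ≈ 0.0003682 kWh.

0.0003682 kilowatt-hours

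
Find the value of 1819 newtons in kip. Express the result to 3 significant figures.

0.409 kips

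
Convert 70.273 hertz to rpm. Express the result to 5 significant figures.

4216.4 rpm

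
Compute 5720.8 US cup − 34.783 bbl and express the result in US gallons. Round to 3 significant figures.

-1100 US gallons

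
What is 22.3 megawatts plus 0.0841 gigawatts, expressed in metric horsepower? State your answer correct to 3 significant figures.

145000 PS

22.3 MW = 30319.6 PS and 0.0841 GW = 114344 PS.
30319.6 + 114344 ≈ 145000 PS.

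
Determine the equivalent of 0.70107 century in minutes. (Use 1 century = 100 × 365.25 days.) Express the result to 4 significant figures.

3.687 × 10^7 min

1 century = 5.25960 × 10^7 minutes.
Thus 0.70107 × 5.25960 × 10^7 ≈ 3.687 × 10^7 min.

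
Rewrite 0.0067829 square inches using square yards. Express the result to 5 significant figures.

5.2337 × 10^-6 square yards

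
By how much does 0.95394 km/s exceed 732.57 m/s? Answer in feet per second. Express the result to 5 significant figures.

0.95394 km/s = 3129.72 ft/s and 732.57 m/s = 2403.44 ft/s.
3129.72 − 2403.44 ≈ 726.28 ft/s.

726.28 ft/s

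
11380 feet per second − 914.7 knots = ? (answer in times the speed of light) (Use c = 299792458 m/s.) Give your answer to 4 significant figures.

1.000e-5 c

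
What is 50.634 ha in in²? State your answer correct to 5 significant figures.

7.8483 × 10^8 square inches

1 ha = 1.55000 × 10^7 square inches.
Thus 50.634 × 1.55000 × 10^7 ≈ 7.8483 × 10^8 in².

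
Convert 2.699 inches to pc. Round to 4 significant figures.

2.222 × 10^-18 parsecs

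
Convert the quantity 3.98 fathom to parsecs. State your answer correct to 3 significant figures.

2.36 × 10^-16 pc

1 fathom = 5.92674 × 10^-17 parsecs.
So 3.98 × 5.92674 × 10^-17 ≈ 2.36 × 10^-16 pc.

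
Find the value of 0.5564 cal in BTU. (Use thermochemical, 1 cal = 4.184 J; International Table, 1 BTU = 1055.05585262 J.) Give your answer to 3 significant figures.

1 cal = 0.00396567 BTU.
Then 0.5564 × 0.00396567 ≈ 0.00221 BTU.

0.00221 British thermal units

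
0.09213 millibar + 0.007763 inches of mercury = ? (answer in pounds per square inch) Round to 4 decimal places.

0.0051 pounds per square inch

0.09213 mbar = 0.00133623 psi and 0.007763 inHg = 0.00381283 psi.
0.00133623 + 0.00381283 ≈ 0.0051 psi.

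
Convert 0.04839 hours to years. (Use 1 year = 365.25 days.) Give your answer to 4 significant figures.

5.520e-6 yr

1 hour = 0.000114077 yr.
0.04839 × 0.000114077 ≈ 5.520e-6 yr.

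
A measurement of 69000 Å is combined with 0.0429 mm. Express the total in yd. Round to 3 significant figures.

5.45 × 10^-5 yd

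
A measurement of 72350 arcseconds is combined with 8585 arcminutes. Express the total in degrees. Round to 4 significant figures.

163.2 degrees

72350 arcsec = 20.0972 ° and 8585 arcmin = 143.083 °.
20.0972 + 143.083 ≈ 163.2 °.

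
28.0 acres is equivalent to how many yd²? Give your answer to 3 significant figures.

1 acre = 4840.00 yd².
28.0 × 4840.00 ≈ 136000 yd².

136000 yd²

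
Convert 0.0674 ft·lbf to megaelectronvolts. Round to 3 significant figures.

5.70e+11 MeV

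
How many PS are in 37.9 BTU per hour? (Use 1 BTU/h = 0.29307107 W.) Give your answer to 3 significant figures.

0.0151 PS

1 BTU/h = 0.000398466 metric horsepower.
37.9 × 0.000398466 ≈ 0.0151 PS.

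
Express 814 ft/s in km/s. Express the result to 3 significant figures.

1 ft/s = 0.000304800 km/s.
So 814 × 0.000304800 ≈ 0.248 km/s.

0.248 km/s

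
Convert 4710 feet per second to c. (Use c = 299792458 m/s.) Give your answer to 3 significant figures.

1 ft/s = 1.01670e-9 times the speed of light.
Thus 4710 × 1.01670e-9 ≈ 4.79e-6 c.

4.79e-6 times the speed of light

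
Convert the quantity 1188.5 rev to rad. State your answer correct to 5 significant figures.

7467.6 rad

1 rev = 6.28319 rad.
So 1188.5 × 6.28319 ≈ 7467.6 rad.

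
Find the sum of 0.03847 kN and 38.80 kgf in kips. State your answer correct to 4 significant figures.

0.09419 kip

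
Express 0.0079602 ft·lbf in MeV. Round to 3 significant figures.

6.74e+10 megaelectronvolts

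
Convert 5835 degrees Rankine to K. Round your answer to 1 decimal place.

3241.7 kelvins

°R = K × 9/5.
Applying the formula gives 3241.7 K.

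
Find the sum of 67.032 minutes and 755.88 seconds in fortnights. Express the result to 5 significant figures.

0.0039499 fortnights

67.032 min = 0.00332500 fortnight and 755.88 s = 0.000624901 fortnight.
0.00332500 + 0.000624901 ≈ 0.0039499 fortnight.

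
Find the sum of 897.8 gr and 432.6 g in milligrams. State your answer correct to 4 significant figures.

490800 mg

897.8 gr = 58176.5 mg and 432.6 g = 432600 mg.
58176.5 + 432600 ≈ 490800 mg.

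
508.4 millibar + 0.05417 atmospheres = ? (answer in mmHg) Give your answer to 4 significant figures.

422.5 mmHg

508.4 mbar = 381.331 mmHg and 0.05417 atm = 41.1692 mmHg.
381.331 + 41.1692 ≈ 422.5 mmHg.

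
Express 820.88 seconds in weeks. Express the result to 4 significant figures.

0.001357 wk

1 s = 1.65344 × 10^-6 wk.
Thus 820.88 × 1.65344 × 10^-6 ≈ 0.001357 wk.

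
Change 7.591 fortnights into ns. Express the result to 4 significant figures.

1 fortnight = 1.20960e+15 nanoseconds.
So 7.591 × 1.20960e+15 ≈ 9.182e+15 ns.

9.182e+15 ns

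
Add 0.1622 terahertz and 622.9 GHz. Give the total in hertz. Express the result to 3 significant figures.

7.85e+11 Hz

0.1622 THz = 1.62200e+11 Hz and 622.9 GHz = 6.22900e+11 Hz.
1.62200e+11 + 6.22900e+11 ≈ 7.85e+11 Hz.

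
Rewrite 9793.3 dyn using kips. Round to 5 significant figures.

2.2016e-5 kips

1 dyne = 2.24809e-9 kips.
Then 9793.3 × 2.24809e-9 ≈ 2.2016e-5 kip.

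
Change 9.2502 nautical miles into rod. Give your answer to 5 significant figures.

3406.4 rod

1 nmi = 368.249 rod.
Thus 9.2502 × 368.249 ≈ 3406.4 rod.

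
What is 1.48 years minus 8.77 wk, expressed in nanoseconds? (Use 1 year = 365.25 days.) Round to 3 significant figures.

1.48 yr = 4.67052e+16 ns and 8.77 wk = 5.30410e+15 ns.
4.67052e+16 − 5.30410e+15 ≈ 4.14e+16 ns.

4.14e+16 ns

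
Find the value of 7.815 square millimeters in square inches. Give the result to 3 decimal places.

0.012 square inches

1 square millimeter = 0.00155000 in².
Thus 7.815 × 0.00155000 ≈ 0.012 in².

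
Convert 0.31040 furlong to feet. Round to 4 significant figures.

204.9 ft

1 furlong = 660.000 ft.
0.31040 × 660.000 ≈ 204.9 ft.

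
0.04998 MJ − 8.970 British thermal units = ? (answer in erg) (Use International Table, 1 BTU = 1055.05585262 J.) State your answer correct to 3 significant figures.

0.04998 MJ = 4.99800e+11 erg and 8.970 BTU = 9.46385e+10 erg.
4.99800e+11 − 9.46385e+10 ≈ 4.05e+11 erg.

4.05e+11 erg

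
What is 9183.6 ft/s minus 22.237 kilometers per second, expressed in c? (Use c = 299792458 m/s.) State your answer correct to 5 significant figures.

-6.4838e-5 c

9183.6 ft/s = 9.33700e-6 c and 22.237 km/s = 7.41746e-5 c.
9.33700e-6 − 7.41746e-5 ≈ -6.4838e-5 c.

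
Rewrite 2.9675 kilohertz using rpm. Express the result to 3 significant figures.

1 kHz = 60000.0 revolutions per minute.
Thus 2.9675 × 60000.0 ≈ 178000 rpm.

178000 rpm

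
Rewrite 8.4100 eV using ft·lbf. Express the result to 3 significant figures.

9.94 × 10^-19 ft·lbf

1 eV = 1.18170 × 10^-19 foot-pounds.
Thus 8.4100 × 1.18170 × 10^-19 ≈ 9.94 × 10^-19 ft·lbf.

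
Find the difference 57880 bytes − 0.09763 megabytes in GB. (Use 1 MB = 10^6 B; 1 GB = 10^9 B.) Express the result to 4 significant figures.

-3.975 × 10^-5 GB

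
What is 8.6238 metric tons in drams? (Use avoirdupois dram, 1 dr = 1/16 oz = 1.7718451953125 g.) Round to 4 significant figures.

1 metric ton = 564383 dr.
8.6238 × 564383 ≈ 4.867e+6 dr.

4.867e+6 dr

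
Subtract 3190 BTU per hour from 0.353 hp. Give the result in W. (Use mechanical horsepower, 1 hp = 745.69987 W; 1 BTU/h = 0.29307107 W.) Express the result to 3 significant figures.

-672 watts

0.353 hp = 263.232 W and 3190 BTU/h = 934.897 W.
263.232 − 934.897 ≈ -672 W.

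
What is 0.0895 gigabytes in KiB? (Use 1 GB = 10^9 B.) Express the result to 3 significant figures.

1 GB = 976562.5 KiB.
0.0895 × 976562.5 ≈ 87400 KiB.

87400 kibibytes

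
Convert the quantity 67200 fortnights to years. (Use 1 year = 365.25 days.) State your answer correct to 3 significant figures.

2580 yr

1 fortnight = 0.0383299 yr.
Then 67200 × 0.0383299 ≈ 2580 yr.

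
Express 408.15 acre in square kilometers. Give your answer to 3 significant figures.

1 acre = 0.00404686 km².
Thus 408.15 × 0.00404686 ≈ 1.65 km².

1.65 km²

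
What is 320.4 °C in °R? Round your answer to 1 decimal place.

1068.4 degrees Rankine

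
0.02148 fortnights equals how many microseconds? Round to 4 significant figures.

1 fortnight = 1.20960 × 10^12 microseconds.
0.02148 × 1.20960 × 10^12 ≈ 2.598 × 10^10 μs.

2.598 × 10^10 microseconds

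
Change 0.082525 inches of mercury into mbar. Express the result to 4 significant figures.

2.795 millibar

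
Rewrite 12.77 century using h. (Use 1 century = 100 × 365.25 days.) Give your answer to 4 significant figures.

1.119e+7 hours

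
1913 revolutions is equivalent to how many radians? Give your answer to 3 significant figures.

12000 radians

1 rev = 6.28319 rad.
Then 1913 × 6.28319 ≈ 12000 rad.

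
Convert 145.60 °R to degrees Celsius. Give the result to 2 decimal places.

-192.26 °C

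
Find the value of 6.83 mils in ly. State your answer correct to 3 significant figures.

1.83 × 10^-20 light-years

1 mil = 2.68478 × 10^-21 ly.
Thus 6.83 × 2.68478 × 10^-21 ≈ 1.83 × 10^-20 ly.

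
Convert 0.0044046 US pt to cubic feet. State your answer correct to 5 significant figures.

1 US pt = 0.0167101 ft³.
Then 0.0044046 × 0.0167101 ≈ 7.3601 × 10^-5 ft³.

7.3601 × 10^-5 cubic feet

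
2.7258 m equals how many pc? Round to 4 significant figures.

1 m = 3.24078e-17 parsecs.
Thus 2.7258 × 3.24078e-17 ≈ 8.834e-17 pc.

8.834e-17 parsecs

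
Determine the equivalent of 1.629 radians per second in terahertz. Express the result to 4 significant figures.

2.593 × 10^-13 terahertz

1 rad/s = 1.59155 × 10^-13 terahertz.
Thus 1.629 × 1.59155 × 10^-13 ≈ 2.593 × 10^-13 THz.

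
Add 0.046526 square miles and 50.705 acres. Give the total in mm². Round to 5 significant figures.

3.2570e+11 mm²

0.046526 mi² = 1.20502e+11 mm² and 50.705 acre = 2.05196e+11 mm².
1.20502e+11 + 2.05196e+11 ≈ 3.2570e+11 mm².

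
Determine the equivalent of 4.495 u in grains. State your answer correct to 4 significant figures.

1.152 × 10^-22 gr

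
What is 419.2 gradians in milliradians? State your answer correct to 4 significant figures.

1 gradian = 15.7080 milliradians.
419.2 × 15.7080 ≈ 6585 mrad.

6585 mrad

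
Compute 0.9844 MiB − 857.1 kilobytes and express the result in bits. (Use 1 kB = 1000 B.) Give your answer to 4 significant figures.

0.9844 MiB = 8.25775 × 10^6 bit and 857.1 kB = 6.85680 × 10^6 bit.
8.25775 × 10^6 − 6.85680 × 10^6 ≈ 1.401 × 10^6 bit.

1.401 × 10^6 bit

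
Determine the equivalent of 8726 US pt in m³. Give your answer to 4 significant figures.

4.129 m³

1 US pt = 0.000473176 cubic meters.
8726 × 0.000473176 ≈ 4.129 m³.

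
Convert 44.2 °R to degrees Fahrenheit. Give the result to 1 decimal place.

-415.5 °F

°R = °F + 459.67.
Applying the formula gives -415.5 °F.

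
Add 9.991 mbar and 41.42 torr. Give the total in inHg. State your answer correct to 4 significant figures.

1.926 inHg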